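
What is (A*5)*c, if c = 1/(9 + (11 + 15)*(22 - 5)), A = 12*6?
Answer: 360/451 ≈ 0.79823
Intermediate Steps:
A = 72
c = 1/451 (c = 1/(9 + 26*17) = 1/(9 + 442) = 1/451 ≈ 0.0022173)
(A*5)*c = (72*5)*(1/451) = 360*(1/451) = 360/451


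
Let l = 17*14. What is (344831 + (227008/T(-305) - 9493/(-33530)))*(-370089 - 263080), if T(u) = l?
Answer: -124798220180573819/570010 ≈ -2.1894e+11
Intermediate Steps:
l = 238
T(u) = 238
(344831 + (227008/T(-305) - 9493/(-33530)))*(-370089 - 263080) = (344831 + (227008/238 - 9493/(-33530)))*(-370089 - 263080) = (344831 + (227008*(1/238) - 9493*(-1/33530)))*(-633169) = (344831 + (113504/119 + 9493/33530))*(-633169) = (344831 + 543845541/570010)*(-633169) = (197100963851/570010)*(-633169) = -124798220180573819/570010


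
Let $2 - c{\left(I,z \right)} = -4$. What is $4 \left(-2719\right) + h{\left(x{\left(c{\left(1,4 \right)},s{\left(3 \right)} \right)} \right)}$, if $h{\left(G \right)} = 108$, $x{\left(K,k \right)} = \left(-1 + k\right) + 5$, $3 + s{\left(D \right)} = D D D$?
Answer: $-10768$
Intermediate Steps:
$c{\left(I,z \right)} = 6$ ($c{\left(I,z \right)} = 2 - -4 = 2 + 4 = 6$)
$s{\left(D \right)} = -3 + D^{3}$ ($s{\left(D \right)} = -3 + D D D = -3 + D^{2} D = -3 + D^{3}$)
$x{\left(K,k \right)} = 4 + k$
$4 \left(-2719\right) + h{\left(x{\left(c{\left(1,4 \right)},s{\left(3 \right)} \right)} \right)} = 4 \left(-2719\right) + 108 = -10876 + 108 = -10768$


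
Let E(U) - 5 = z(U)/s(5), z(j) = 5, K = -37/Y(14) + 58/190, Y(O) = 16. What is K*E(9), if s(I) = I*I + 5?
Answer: -31527/3040 ≈ -10.371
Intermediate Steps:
s(I) = 5 + I**2 (s(I) = I**2 + 5 = 5 + I**2)
K = -3051/1520 (K = -37/16 + 58/190 = -37*1/16 + 58*(1/190) = -37/16 + 29/95 = -3051/1520 ≈ -2.0072)
E(U) = 31/6 (E(U) = 5 + 5/(5 + 5**2) = 5 + 5/(5 + 25) = 5 + 5/30 = 5 + 5*(1/30) = 5 + 1/6 = 31/6)
K*E(9) = -3051/1520*31/6 = -31527/3040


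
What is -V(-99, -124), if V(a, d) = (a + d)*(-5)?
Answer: -1115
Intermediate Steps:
V(a, d) = -5*a - 5*d
-V(-99, -124) = -(-5*(-99) - 5*(-124)) = -(495 + 620) = -1*1115 = -1115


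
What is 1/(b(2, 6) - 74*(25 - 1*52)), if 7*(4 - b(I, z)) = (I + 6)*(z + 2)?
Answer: 7/13950 ≈ 0.00050179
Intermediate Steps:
b(I, z) = 4 - (2 + z)*(6 + I)/7 (b(I, z) = 4 - (I + 6)*(z + 2)/7 = 4 - (6 + I)*(2 + z)/7 = 4 - (2 + z)*(6 + I)/7)
1/(b(2, 6) - 74*(25 - 1*52)) = 1/((16/7 - 6/7*6 - 2/7*2 - 1/7*2*6) - 74*(25 - 1*52)) = 1/((16/7 - 36/7 - 4/7 - 12/7) - 74*(25 - 52)) = 1/(-36/7 - 74*(-27)) = 1/(-36/7 + 1998) = 1/(13950/7) = 7/13950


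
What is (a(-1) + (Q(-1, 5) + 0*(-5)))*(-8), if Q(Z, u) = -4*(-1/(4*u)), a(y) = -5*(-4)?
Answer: -808/5 ≈ -161.60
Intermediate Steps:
a(y) = 20
Q(Z, u) = 1/u (Q(Z, u) = -(-1)/u = 1/u)
(a(-1) + (Q(-1, 5) + 0*(-5)))*(-8) = (20 + (1/5 + 0*(-5)))*(-8) = (20 + (⅕ + 0))*(-8) = (20 + ⅕)*(-8) = (101/5)*(-8) = -808/5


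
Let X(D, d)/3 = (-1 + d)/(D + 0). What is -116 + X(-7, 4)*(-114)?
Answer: 214/7 ≈ 30.571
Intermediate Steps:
X(D, d) = 3*(-1 + d)/D (X(D, d) = 3*((-1 + d)/(D + 0)) = 3*((-1 + d)/D) = 3*(-1 + d)/D)
-116 + X(-7, 4)*(-114) = -116 + (3*(-1 + 4)/(-7))*(-114) = -116 + (3*(-⅐)*3)*(-114) = -116 - 9/7*(-114) = -116 + 1026/7 = 214/7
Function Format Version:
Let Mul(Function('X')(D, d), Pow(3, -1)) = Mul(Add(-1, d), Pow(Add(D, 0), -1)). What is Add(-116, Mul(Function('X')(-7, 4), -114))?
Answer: Rational(214, 7) ≈ 30.571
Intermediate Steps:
Function('X')(D, d) = Mul(3, Pow(D, -1), Add(-1, d)) (Function('X')(D, d) = Mul(3, Mul(Add(-1, d), Pow(Add(D, 0), -1))) = Mul(3, Mul(Add(-1, d), Pow(D, -1))) = Mul(3, Mul(Pow(D, -1), Add(-1, d))) = Mul(3, Pow(D, -1), Add(-1, d)))
Add(-116, Mul(Function('X')(-7, 4), -114)) = Add(-116, Mul(Mul(3, Pow(-7, -1), Add(-1, 4)), -114)) = Add(-116, Mul(Mul(3, Rational(-1, 7), 3), -114)) = Add(-116, Mul(Rational(-9, 7), -114)) = Add(-116, Rational(1026, 7)) = Rational(214, 7)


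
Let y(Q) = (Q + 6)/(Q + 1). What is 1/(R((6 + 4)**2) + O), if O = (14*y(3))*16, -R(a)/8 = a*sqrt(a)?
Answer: -1/7496 ≈ -0.00013340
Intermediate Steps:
R(a) = -8*a**(3/2) (R(a) = -8*a*sqrt(a) = -8*a**(3/2))
y(Q) = (6 + Q)/(1 + Q)
O = 504 (O = (14*((6 + 3)/(1 + 3)))*16 = (14*(9/4))*16 = (63/2)*16 = 504)
1/(R((6 + 4)**2) + O) = 1/(-8*((6 + 4)**2)**(3/2) + 504) = 1/(-8*(10**2)**(3/2) + 504) = 1/(-8*100**(3/2) + 504) = 1/(-8*1000 + 504) = 1/(-8000 + 504) = 1/(-7496) = -1/7496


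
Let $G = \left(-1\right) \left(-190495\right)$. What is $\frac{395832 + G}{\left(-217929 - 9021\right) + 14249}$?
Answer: $- \frac{586327}{212701} \approx -2.7566$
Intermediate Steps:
$G = 190495$
$\frac{395832 + G}{\left(-217929 - 9021\right) + 14249} = \frac{395832 + 190495}{\left(-217929 - 9021\right) + 14249} = \frac{586327}{\left(-217929 - 9021\right) + 14249} = \frac{586327}{-226950 + 14249} = \frac{586327}{-212701} = 586327 \left(- \frac{1}{212701}\right) = - \frac{586327}{212701}$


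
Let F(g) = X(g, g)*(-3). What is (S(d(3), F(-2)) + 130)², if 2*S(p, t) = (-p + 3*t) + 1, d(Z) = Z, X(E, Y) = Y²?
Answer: 12321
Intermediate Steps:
F(g) = -3*g² (F(g) = g²*(-3) = -3*g²)
S(p, t) = ½ - p/2 + 3*t/2 (S(p, t) = ((-p + 3*t) + 1)/2 = (1 - p + 3*t)/2 = ½ - p/2 + 3*t/2)
(S(d(3), F(-2)) + 130)² = ((½ - ½*3 + 3*(-3*(-2)²)/2) + 130)² = ((½ - 3/2 + 3*(-3*4)/2) + 130)² = ((½ - 3/2 + (3/2)*(-12)) + 130)² = ((½ - 3/2 - 18) + 130)² = (-19 + 130)² = 111² = 12321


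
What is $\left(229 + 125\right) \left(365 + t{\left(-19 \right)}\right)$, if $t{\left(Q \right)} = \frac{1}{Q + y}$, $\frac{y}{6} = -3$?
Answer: $\frac{4780416}{37} \approx 1.292 \cdot 10^{5}$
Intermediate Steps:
$y = -18$ ($y = 6 \left(-3\right) = -18$)
$t{\left(Q \right)} = \frac{1}{-18 + Q}$ ($t{\left(Q \right)} = \frac{1}{Q - 18} = \frac{1}{-18 + Q}$)
$\left(229 + 125\right) \left(365 + t{\left(-19 \right)}\right) = \left(229 + 125\right) \left(365 + \frac{1}{-18 - 19}\right) = 354 \left(365 + \frac{1}{-37}\right) = 354 \left(365 - \frac{1}{37}\right) = 354 \cdot \frac{13504}{37} = \frac{4780416}{37}$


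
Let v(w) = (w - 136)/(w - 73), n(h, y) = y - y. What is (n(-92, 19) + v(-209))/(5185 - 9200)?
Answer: -23/75482 ≈ -0.00030471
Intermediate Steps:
n(h, y) = 0
v(w) = (-136 + w)/(-73 + w)
(n(-92, 19) + v(-209))/(5185 - 9200) = (0 + (-136 - 209)/(-73 - 209))/(5185 - 9200) = (0 - 345/(-282))/(-4015) = (0 - 1/282*(-345))*(-1/4015) = (0 + 115/94)*(-1/4015) = (115/94)*(-1/4015) = -23/75482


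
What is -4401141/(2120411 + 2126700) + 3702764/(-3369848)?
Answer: -7639306477843/3578029627282 ≈ -2.1351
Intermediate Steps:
-4401141/(2120411 + 2126700) + 3702764/(-3369848) = -4401141/4247111 + 3702764*(-1/3369848) = -4401141*1/4247111 - 925691/842462 = -4401141/4247111 - 925691/842462 = -7639306477843/3578029627282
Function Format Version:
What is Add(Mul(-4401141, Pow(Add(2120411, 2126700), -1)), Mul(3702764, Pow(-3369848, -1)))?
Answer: Rational(-7639306477843, 3578029627282) ≈ -2.1351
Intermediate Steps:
Add(Mul(-4401141, Pow(Add(2120411, 2126700), -1)), Mul(3702764, Pow(-3369848, -1))) = Add(Mul(-4401141, Pow(4247111, -1)), Mul(3702764, Rational(-1, 3369848))) = Add(Mul(-4401141, Rational(1, 4247111)), Rational(-925691, 842462)) = Add(Rational(-4401141, 4247111), Rational(-925691, 842462)) = Rational(-7639306477843, 3578029627282)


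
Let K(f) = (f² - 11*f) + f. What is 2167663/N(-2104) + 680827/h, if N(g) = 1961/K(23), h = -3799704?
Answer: 2462705518652101/7451219544 ≈ 3.3051e+5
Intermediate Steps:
K(f) = f² - 10*f
N(g) = 1961/299 (N(g) = 1961/((23*(-10 + 23))) = 1961/((23*13)) = 1961/299)
2167663/N(-2104) + 680827/h = 2167663/(1961/299) + 680827/(-3799704) = 2167663*(299/1961) + 680827*(-1/3799704) = 648131237/1961 - 680827/3799704 = 2462705518652101/7451219544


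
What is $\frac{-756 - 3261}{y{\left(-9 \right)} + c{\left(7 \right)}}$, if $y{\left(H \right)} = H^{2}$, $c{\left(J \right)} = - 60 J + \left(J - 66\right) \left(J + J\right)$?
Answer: $\frac{4017}{1165} \approx 3.4481$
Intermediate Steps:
$c{\left(J \right)} = - 60 J + 2 J \left(-66 + J\right)$ ($c{\left(J \right)} = - 60 J + \left(-66 + J\right) 2 J = - 60 J + 2 J \left(-66 + J\right)$)
$\frac{-756 - 3261}{y{\left(-9 \right)} + c{\left(7 \right)}} = \frac{-756 - 3261}{\left(-9\right)^{2} + 2 \cdot 7 \left(-96 + 7\right)} = - \frac{4017}{81 + 2 \cdot 7 \left(-89\right)} = - \frac{4017}{81 - 1246} = - \frac{4017}{-1165} = \left(-4017\right) \left(- \frac{1}{1165}\right) = \frac{4017}{1165}$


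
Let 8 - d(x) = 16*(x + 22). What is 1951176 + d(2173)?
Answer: 1916064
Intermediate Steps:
d(x) = -344 - 16*x (d(x) = 8 - 16*(x + 22) = 8 - 16*(22 + x) = 8 - (352 + 16*x) = 8 + (-352 - 16*x) = -344 - 16*x)
1951176 + d(2173) = 1951176 + (-344 - 16*2173) = 1951176 + (-344 - 34768) = 1951176 - 35112 = 1916064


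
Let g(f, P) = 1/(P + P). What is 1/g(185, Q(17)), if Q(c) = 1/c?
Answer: 2/17 ≈ 0.11765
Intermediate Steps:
g(f, P) = 1/(2*P)
1/g(185, Q(17)) = 1/(1/(2*(1/17))) = 1/((1/2)*17) = 1/(17/2) = 2/17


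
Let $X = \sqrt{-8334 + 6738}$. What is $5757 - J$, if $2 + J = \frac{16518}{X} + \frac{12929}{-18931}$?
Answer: $\frac{109036558}{18931} + \frac{2753 i \sqrt{399}}{133} \approx 5759.7 + 413.47 i$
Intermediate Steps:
$X = 2 i \sqrt{399}$ ($X = \sqrt{-1596} = 2 i \sqrt{399} \approx 39.95 i$)
$J = - \frac{50791}{18931} - \frac{2753 i \sqrt{399}}{133}$ ($J = -2 + \left(\frac{16518}{2 i \sqrt{399}} + \frac{12929}{-18931}\right) = -2 + \left(16518 \left(- \frac{i \sqrt{399}}{798}\right) + 12929 \left(- \frac{1}{18931}\right)\right) = -2 - \left(\frac{12929}{18931} + \frac{2753 i \sqrt{399}}{133}\right) = - \frac{50791}{18931} - \frac{2753 i \sqrt{399}}{133} \approx -2.683 - 413.47 i$)
$5757 - J = 5757 - \left(- \frac{50791}{18931} - \frac{2753 i \sqrt{399}}{133}\right) = 5757 + \left(\frac{50791}{18931} + \frac{2753 i \sqrt{399}}{133}\right) = \frac{109036558}{18931} + \frac{2753 i \sqrt{399}}{133}$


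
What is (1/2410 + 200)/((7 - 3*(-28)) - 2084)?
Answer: -482001/4803130 ≈ -0.10035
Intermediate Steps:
(1/2410 + 200)/((7 - 3*(-28)) - 2084) = (1/2410 + 200)/((7 + 84) - 2084) = 482001/(2410*(91 - 2084)) = (482001/2410)/(-1993) = (482001/2410)*(-1/1993) = -482001/4803130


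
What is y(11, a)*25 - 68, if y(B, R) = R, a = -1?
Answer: -93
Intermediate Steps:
y(11, a)*25 - 68 = -1*25 - 68 = -25 - 68 = -93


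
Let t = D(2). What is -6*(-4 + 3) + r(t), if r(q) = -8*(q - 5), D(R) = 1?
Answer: 38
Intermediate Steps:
t = 1
r(q) = 40 - 8*q (r(q) = -8*(-5 + q) = -2*(-20 + 4*q) = 40 - 8*q)
-6*(-4 + 3) + r(t) = -6*(-4 + 3) + (40 - 8*1) = -6*(-1) + (40 - 8) = -2*(-3) + 32 = 6 + 32 = 38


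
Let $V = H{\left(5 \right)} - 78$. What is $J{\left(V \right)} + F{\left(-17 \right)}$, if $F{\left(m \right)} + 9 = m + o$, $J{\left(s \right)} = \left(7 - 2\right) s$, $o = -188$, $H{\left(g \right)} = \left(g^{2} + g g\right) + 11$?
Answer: $-299$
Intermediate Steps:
$H{\left(g \right)} = 11 + 2 g^{2}$ ($H{\left(g \right)} = \left(g^{2} + g^{2}\right) + 11 = 2 g^{2} + 11 = 11 + 2 g^{2}$)
$V = -17$ ($V = \left(11 + 2 \cdot 5^{2}\right) - 78 = \left(11 + 2 \cdot 25\right) - 78 = \left(11 + 50\right) - 78 = 61 - 78 = -17$)
$J{\left(s \right)} = 5 s$
$F{\left(m \right)} = -197 + m$ ($F{\left(m \right)} = -9 + \left(m - 188\right) = -9 + \left(-188 + m\right) = -197 + m$)
$J{\left(V \right)} + F{\left(-17 \right)} = 5 \left(-17\right) - 214 = -85 - 214 = -299$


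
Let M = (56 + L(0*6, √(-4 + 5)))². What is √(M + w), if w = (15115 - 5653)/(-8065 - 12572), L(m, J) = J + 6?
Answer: √187793927763/6879 ≈ 62.996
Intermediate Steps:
L(m, J) = 6 + J
w = -3154/6879 (w = 9462/(-20637) = 9462*(-1/20637) = -3154/6879 ≈ -0.45850)
M = 3969 (M = (56 + (6 + √(-4 + 5)))² = (56 + (6 + √1))² = (56 + (6 + 1))² = (56 + 7)² = 63² = 3969)
√(M + w) = √(3969 - 3154/6879) = √(27299597/6879) = √187793927763/6879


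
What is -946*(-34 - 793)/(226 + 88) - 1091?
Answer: 219884/157 ≈ 1400.5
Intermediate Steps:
-946*(-34 - 793)/(226 + 88) - 1091 = -(-782342)/314 - 1091 = -946*(-827/314) - 1091 = 391171/157 - 1091 = 219884/157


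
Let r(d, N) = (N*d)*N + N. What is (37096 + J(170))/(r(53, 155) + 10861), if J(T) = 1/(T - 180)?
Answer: 370959/12843410 ≈ 0.028883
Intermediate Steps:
r(d, N) = N + d*N² (r(d, N) = d*N² + N = N + d*N²)
J(T) = 1/(-180 + T)
(37096 + J(170))/(r(53, 155) + 10861) = (37096 + 1/(-180 + 170))/(155*(1 + 155*53) + 10861) = (37096 + 1/(-10))/(155*(1 + 8215) + 10861) = (37096 - ⅒)/(155*8216 + 10861) = 370959/(10*(1273480 + 10861)) = (370959/10)/1284341 = (370959/10)*(1/1284341) = 370959/12843410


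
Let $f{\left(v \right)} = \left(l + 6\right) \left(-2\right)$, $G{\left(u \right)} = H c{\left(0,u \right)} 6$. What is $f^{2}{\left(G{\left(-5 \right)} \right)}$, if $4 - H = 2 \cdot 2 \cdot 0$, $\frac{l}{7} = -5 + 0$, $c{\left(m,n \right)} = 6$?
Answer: $3364$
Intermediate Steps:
$l = -35$ ($l = 7 \left(-5 + 0\right) = 7 \left(-5\right) = -35$)
$H = 4$ ($H = 4 - 2 \cdot 2 \cdot 0 = 4 - 4 \cdot 0 = 4 - 0 = 4 + 0 = 4$)
$G{\left(u \right)} = 144$ ($G{\left(u \right)} = 4 \cdot 6 \cdot 6 = 24 \cdot 6 = 144$)
$f{\left(v \right)} = 58$ ($f{\left(v \right)} = \left(-35 + 6\right) \left(-2\right) = \left(-29\right) \left(-2\right) = 58$)
$f^{2}{\left(G{\left(-5 \right)} \right)} = 58^{2} = 3364$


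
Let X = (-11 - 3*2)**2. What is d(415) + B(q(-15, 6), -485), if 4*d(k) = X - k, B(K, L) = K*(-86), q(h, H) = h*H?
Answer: 15417/2 ≈ 7708.5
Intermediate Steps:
q(h, H) = H*h
B(K, L) = -86*K
X = 289 (X = (-11 - 6)**2 = (-17)**2 = 289)
d(k) = 289/4 - k/4 (d(k) = (289 - k)/4 = 289/4 - k/4)
d(415) + B(q(-15, 6), -485) = (289/4 - 1/4*415) - 516*(-15) = (289/4 - 415/4) - 86*(-90) = -63/2 + 7740 = 15417/2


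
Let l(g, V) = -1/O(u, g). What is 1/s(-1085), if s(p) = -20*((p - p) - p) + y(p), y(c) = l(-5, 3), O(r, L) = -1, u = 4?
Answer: -1/21699 ≈ -4.6085e-5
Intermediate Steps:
l(g, V) = 1 (l(g, V) = -1/(-1) = -1*(-1) = 1)
y(c) = 1
s(p) = 1 + 20*p (s(p) = -20*((p - p) - p) + 1 = -20*(0 - p) + 1 = -(-20)*p + 1 = 20*p + 1 = 1 + 20*p)
1/s(-1085) = 1/(1 + 20*(-1085)) = 1/(1 - 21700) = 1/(-21699) = -1/21699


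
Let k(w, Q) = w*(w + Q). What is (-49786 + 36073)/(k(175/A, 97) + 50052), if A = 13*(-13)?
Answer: -130552331/475565674 ≈ -0.27452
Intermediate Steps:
A = -169
k(w, Q) = w*(Q + w)
(-49786 + 36073)/(k(175/A, 97) + 50052) = (-49786 + 36073)/((175/(-169))*(97 + 175/(-169)) + 50052) = -13713/((175*(-1/169))*(97 + 175*(-1/169)) + 50052) = -13713/(-175*(97 - 175/169)/169 + 50052) = -13713/(-175/169*16218/169 + 50052) = -13713/(-2838150/28561 + 50052) = -13713/1426697022/28561 = -13713*28561/1426697022 = -130552331/475565674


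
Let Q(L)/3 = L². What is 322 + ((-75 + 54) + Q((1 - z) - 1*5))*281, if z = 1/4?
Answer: 154363/16 ≈ 9647.7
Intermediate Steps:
z = ¼ ≈ 0.25000
Q(L) = 3*L²
322 + ((-75 + 54) + Q((1 - z) - 1*5))*281 = 322 + ((-75 + 54) + 3*((1 - 1*¼) - 1*5)²)*281 = 322 + (-21 + 3*((1 - ¼) - 5)²)*281 = 322 + (-21 + 3*(¾ - 5)²)*281 = 322 + (-21 + 3*(-17/4)²)*281 = 322 + (-21 + 3*(289/16))*281 = 322 + (-21 + 867/16)*281 = 322 + (531/16)*281 = 322 + 149211/16 = 154363/16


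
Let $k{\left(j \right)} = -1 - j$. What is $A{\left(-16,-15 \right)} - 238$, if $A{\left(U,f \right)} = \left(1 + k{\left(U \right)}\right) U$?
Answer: $-494$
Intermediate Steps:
$A{\left(U,f \right)} = - U^{2}$ ($A{\left(U,f \right)} = \left(1 - \left(1 + U\right)\right) U = - U U = - U^{2}$)
$A{\left(-16,-15 \right)} - 238 = - \left(-16\right)^{2} - 238 = \left(-1\right) 256 - 238 = -256 - 238 = -494$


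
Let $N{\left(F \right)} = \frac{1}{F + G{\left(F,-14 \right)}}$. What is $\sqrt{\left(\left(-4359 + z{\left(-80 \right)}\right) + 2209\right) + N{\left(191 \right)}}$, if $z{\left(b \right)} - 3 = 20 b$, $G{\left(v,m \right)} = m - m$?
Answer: $\frac{2 i \sqrt{34173529}}{191} \approx 61.213 i$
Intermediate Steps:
$G{\left(v,m \right)} = 0$
$z{\left(b \right)} = 3 + 20 b$
$N{\left(F \right)} = \frac{1}{F}$ ($N{\left(F \right)} = \frac{1}{F + 0} = \frac{1}{F}$)
$\sqrt{\left(\left(-4359 + z{\left(-80 \right)}\right) + 2209\right) + N{\left(191 \right)}} = \sqrt{\left(\left(-4359 + \left(3 + 20 \left(-80\right)\right)\right) + 2209\right) + \frac{1}{191}} = \sqrt{\left(\left(-4359 + \left(3 - 1600\right)\right) + 2209\right) + \frac{1}{191}} = \sqrt{\left(\left(-4359 - 1597\right) + 2209\right) + \frac{1}{191}} = \sqrt{\left(-5956 + 2209\right) + \frac{1}{191}} = \sqrt{-3747 + \frac{1}{191}} = \sqrt{- \frac{715676}{191}} = \frac{2 i \sqrt{34173529}}{191}$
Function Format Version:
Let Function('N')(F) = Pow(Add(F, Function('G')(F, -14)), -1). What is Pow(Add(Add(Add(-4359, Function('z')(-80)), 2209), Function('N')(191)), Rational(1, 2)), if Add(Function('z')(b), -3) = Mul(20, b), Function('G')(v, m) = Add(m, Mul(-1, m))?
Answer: Mul(Rational(2, 191), I, Pow(34173529, Rational(1, 2))) ≈ Mul(61.213, I)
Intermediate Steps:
Function('G')(v, m) = 0
Function('z')(b) = Add(3, Mul(20, b))
Function('N')(F) = Pow(F, -1) (Function('N')(F) = Pow(Add(F, 0), -1) = Pow(F, -1))
Pow(Add(Add(Add(-4359, Function('z')(-80)), 2209), Function('N')(191)), Rational(1, 2)) = Pow(Add(Add(Add(-4359, Add(3, Mul(20, -80))), 2209), Pow(191, -1)), Rational(1, 2)) = Pow(Add(Add(Add(-4359, Add(3, -1600)), 2209), Rational(1, 191)), Rational(1, 2)) = Pow(Add(Add(Add(-4359, -1597), 2209), Rational(1, 191)), Rational(1, 2)) = Pow(Add(Add(-5956, 2209), Rational(1, 191)), Rational(1, 2)) = Pow(Add(-3747, Rational(1, 191)), Rational(1, 2)) = Pow(Rational(-715676, 191), Rational(1, 2)) = Mul(Rational(2, 191), I, Pow(34173529, Rational(1, 2)))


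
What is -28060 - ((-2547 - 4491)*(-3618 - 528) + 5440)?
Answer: -29213048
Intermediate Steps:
-28060 - ((-2547 - 4491)*(-3618 - 528) + 5440) = -28060 - (-7038*(-4146) + 5440) = -28060 - (29179548 + 5440) = -28060 - 1*29184988 = -28060 - 29184988 = -29213048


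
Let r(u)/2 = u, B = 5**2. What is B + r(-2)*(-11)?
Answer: 69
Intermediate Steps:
B = 25
r(u) = 2*u
B + r(-2)*(-11) = 25 + (2*(-2))*(-11) = 25 - 4*(-11) = 25 + 44 = 69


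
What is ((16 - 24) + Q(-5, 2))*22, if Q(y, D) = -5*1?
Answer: -286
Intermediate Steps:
Q(y, D) = -5
((16 - 24) + Q(-5, 2))*22 = ((16 - 24) - 5)*22 = (-8 - 5)*22 = -13*22 = -286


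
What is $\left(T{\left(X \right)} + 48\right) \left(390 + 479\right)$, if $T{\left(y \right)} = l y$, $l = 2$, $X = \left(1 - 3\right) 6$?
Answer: $20856$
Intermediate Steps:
$X = -12$ ($X = \left(-2\right) 6 = -12$)
$T{\left(y \right)} = 2 y$
$\left(T{\left(X \right)} + 48\right) \left(390 + 479\right) = \left(2 \left(-12\right) + 48\right) \left(390 + 479\right) = \left(-24 + 48\right) 869 = 24 \cdot 869 = 20856$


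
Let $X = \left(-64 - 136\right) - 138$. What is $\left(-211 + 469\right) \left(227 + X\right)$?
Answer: $-28638$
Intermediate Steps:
$X = -338$ ($X = -200 - 138 = -338$)
$\left(-211 + 469\right) \left(227 + X\right) = \left(-211 + 469\right) \left(227 - 338\right) = 258 \left(-111\right) = -28638$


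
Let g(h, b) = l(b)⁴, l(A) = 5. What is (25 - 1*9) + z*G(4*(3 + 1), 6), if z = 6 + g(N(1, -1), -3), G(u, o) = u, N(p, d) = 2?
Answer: 10112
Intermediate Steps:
g(h, b) = 625 (g(h, b) = 5⁴ = 625)
z = 631 (z = 6 + 625 = 631)
(25 - 1*9) + z*G(4*(3 + 1), 6) = (25 - 1*9) + 631*(4*(3 + 1)) = (25 - 9) + 631*(4*4) = 16 + 631*16 = 16 + 10096 = 10112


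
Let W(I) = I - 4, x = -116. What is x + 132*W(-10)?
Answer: -1964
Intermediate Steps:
W(I) = -4 + I
x + 132*W(-10) = -116 + 132*(-4 - 10) = -116 + 132*(-14) = -116 - 1848 = -1964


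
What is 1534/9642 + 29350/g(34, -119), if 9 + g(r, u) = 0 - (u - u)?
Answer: -47163149/14463 ≈ -3261.0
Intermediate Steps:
g(r, u) = -9 (g(r, u) = -9 + (0 - (u - u)) = -9 + (0 - 1*0) = -9 + (0 + 0) = -9 + 0 = -9)
1534/9642 + 29350/g(34, -119) = 1534/9642 + 29350/(-9) = 1534*(1/9642) + 29350*(-1/9) = 767/4821 - 29350/9 = -47163149/14463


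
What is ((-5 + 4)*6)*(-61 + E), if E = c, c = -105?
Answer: 996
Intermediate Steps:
E = -105
((-5 + 4)*6)*(-61 + E) = ((-5 + 4)*6)*(-61 - 105) = -1*6*(-166) = -6*(-166) = 996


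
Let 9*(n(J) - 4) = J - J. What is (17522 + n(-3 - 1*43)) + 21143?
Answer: 38669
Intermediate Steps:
n(J) = 4 (n(J) = 4 + (J - J)/9 = 4 + (⅑)*0 = 4 + 0 = 4)
(17522 + n(-3 - 1*43)) + 21143 = (17522 + 4) + 21143 = 17526 + 21143 = 38669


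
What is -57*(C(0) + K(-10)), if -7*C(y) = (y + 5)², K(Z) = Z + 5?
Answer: 3420/7 ≈ 488.57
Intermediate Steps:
K(Z) = 5 + Z
C(y) = -(5 + y)²/7 (C(y) = -(y + 5)²/7 = -(5 + y)²/7)
-57*(C(0) + K(-10)) = -57*(-(5 + 0)²/7 + (5 - 10)) = -57*(-⅐*5² - 5) = -57*(-⅐*25 - 5) = -57*(-25/7 - 5) = -57*(-60/7) = 3420/7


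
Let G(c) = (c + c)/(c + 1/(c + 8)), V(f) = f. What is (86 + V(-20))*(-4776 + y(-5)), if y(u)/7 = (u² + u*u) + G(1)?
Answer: -1456422/5 ≈ -2.9128e+5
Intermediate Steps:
G(c) = 2*c/(c + 1/(8 + c)) (G(c) = (2*c)/(c + 1/(8 + c)) = 2*c/(c + 1/(8 + c)))
y(u) = 63/5 + 14*u² (y(u) = 7*((u² + u*u) + 2*1*(8 + 1)/(1 + 1² + 8*1)) = 7*((u² + u²) + 2*1*9/(1 + 1 + 8)) = 7*(2*u² + 2*1*9/10) = 7*(2*u² + 2*1*(⅒)*9) = 7*(2*u² + 9/5) = 7*(9/5 + 2*u²) = 63/5 + 14*u²)
(86 + V(-20))*(-4776 + y(-5)) = (86 - 20)*(-4776 + (63/5 + 14*(-5)²)) = 66*(-4776 + (63/5 + 14*25)) = 66*(-4776 + (63/5 + 350)) = 66*(-4776 + 1813/5) = 66*(-22067/5) = -1456422/5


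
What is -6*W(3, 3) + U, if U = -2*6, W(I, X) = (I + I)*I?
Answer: -120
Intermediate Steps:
W(I, X) = 2*I² (W(I, X) = (2*I)*I = 2*I²)
U = -12
-6*W(3, 3) + U = -12*3² - 12 = -12*9 - 12 = -6*18 - 12 = -108 - 12 = -120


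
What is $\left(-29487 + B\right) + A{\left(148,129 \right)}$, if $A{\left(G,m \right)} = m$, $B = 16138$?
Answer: $-13220$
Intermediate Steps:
$\left(-29487 + B\right) + A{\left(148,129 \right)} = \left(-29487 + 16138\right) + 129 = -13349 + 129 = -13220$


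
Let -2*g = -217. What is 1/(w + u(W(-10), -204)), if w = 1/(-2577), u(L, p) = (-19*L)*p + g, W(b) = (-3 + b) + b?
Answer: -5154/458909585 ≈ -1.1231e-5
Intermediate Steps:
g = 217/2 (g = -½*(-217) = 217/2 ≈ 108.50)
W(b) = -3 + 2*b
u(L, p) = 217/2 - 19*L*p (u(L, p) = (-19*L)*p + 217/2 = -19*L*p + 217/2 = 217/2 - 19*L*p)
w = -1/2577 ≈ -0.00038805
1/(w + u(W(-10), -204)) = 1/(-1/2577 + (217/2 - 19*(-3 + 2*(-10))*(-204))) = 1/(-1/2577 + (217/2 - 19*(-3 - 20)*(-204))) = 1/(-1/2577 + (217/2 - 19*(-23)*(-204))) = 1/(-1/2577 + (217/2 - 89148)) = 1/(-1/2577 - 178079/2) = 1/(-458909585/5154) = -5154/458909585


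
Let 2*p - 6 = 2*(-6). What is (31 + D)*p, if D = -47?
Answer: 48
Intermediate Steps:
p = -3 (p = 3 + (2*(-6))/2 = 3 + (½)*(-12) = 3 - 6 = -3)
(31 + D)*p = (31 - 47)*(-3) = -16*(-3) = 48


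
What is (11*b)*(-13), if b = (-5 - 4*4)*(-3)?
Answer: -9009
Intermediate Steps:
b = 63 (b = (-5 - 16)*(-3) = -21*(-3) = 63)
(11*b)*(-13) = (11*63)*(-13) = 693*(-13) = -9009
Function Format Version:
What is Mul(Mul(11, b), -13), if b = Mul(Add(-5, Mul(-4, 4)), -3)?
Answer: -9009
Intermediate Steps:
b = 63 (b = Mul(Add(-5, -16), -3) = Mul(-21, -3) = 63)
Mul(Mul(11, b), -13) = Mul(Mul(11, 63), -13) = Mul(693, -13) = -9009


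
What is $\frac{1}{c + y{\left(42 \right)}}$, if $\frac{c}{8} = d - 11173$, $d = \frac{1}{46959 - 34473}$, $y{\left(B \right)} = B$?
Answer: $- \frac{6243}{557762102} \approx -1.1193 \cdot 10^{-5}$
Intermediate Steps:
$d = \frac{1}{12486} \approx 8.009 \cdot 10^{-5}$
$c = - \frac{558024308}{6243}$ ($c = 8 \left(\frac{1}{12486} - 11173\right) = 8 \left(- \frac{139506077}{12486}\right) = - \frac{558024308}{6243} \approx -89384.0$)
$\frac{1}{c + y{\left(42 \right)}} = \frac{1}{- \frac{558024308}{6243} + 42} = \frac{1}{- \frac{557762102}{6243}} = - \frac{6243}{557762102}$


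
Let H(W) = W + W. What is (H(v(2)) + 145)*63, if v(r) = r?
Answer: 9387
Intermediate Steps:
H(W) = 2*W
(H(v(2)) + 145)*63 = (2*2 + 145)*63 = (4 + 145)*63 = 149*63 = 9387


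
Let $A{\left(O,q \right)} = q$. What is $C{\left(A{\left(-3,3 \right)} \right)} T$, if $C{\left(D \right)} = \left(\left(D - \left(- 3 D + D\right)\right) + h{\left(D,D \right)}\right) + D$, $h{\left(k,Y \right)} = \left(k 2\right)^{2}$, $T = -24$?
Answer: $-1152$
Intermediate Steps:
$h{\left(k,Y \right)} = 4 k^{2}$ ($h{\left(k,Y \right)} = \left(2 k\right)^{2} = 4 k^{2}$)
$C{\left(D \right)} = 4 D + 4 D^{2}$ ($C{\left(D \right)} = \left(\left(D - \left(- 3 D + D\right)\right) + 4 D^{2}\right) + D = \left(\left(D - - 2 D\right) + 4 D^{2}\right) + D = \left(\left(D + 2 D\right) + 4 D^{2}\right) + D = \left(3 D + 4 D^{2}\right) + D = 4 D + 4 D^{2}$)
$C{\left(A{\left(-3,3 \right)} \right)} T = 4 \cdot 3 \left(1 + 3\right) \left(-24\right) = 4 \cdot 3 \cdot 4 \left(-24\right) = 48 \left(-24\right) = -1152$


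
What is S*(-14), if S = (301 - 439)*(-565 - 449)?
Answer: -1959048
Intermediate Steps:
S = 139932 (S = -138*(-1014) = 139932)
S*(-14) = 139932*(-14) = -1959048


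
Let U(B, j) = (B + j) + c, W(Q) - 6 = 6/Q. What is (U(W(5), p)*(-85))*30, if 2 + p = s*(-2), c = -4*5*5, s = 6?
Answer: 272340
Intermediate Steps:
c = -100 (c = -20*5 = -100)
W(Q) = 6 + 6/Q
p = -14 (p = -2 + 6*(-2) = -2 - 12 = -14)
U(B, j) = -100 + B + j (U(B, j) = (B + j) - 100 = -100 + B + j)
(U(W(5), p)*(-85))*30 = ((-100 + (6 + 6/5) - 14)*(-85))*30 = ((-100 + 36/5 - 14)*(-85))*30 = -534/5*(-85)*30 = 9078*30 = 272340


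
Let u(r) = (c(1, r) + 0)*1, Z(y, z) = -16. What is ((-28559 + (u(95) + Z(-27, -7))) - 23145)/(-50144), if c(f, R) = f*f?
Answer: 51719/50144 ≈ 1.0314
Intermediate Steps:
c(f, R) = f²
u(r) = 1 (u(r) = (1² + 0)*1 = (1 + 0)*1 = 1*1 = 1)
((-28559 + (u(95) + Z(-27, -7))) - 23145)/(-50144) = ((-28559 + (1 - 16)) - 23145)/(-50144) = ((-28559 - 15) - 23145)*(-1/50144) = (-28574 - 23145)*(-1/50144) = -51719*(-1/50144) = 51719/50144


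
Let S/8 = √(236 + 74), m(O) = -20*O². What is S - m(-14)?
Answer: 3920 + 8*√310 ≈ 4060.9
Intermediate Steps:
S = 8*√310 (S = 8*√(236 + 74) = 8*√310 ≈ 140.85)
S - m(-14) = 8*√310 - (-20)*(-14)² = 8*√310 - (-20)*196 = 8*√310 - 1*(-3920) = 8*√310 + 3920 = 3920 + 8*√310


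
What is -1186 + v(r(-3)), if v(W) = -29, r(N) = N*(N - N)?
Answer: -1215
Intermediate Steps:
r(N) = 0 (r(N) = N*0 = 0)
-1186 + v(r(-3)) = -1186 - 29 = -1215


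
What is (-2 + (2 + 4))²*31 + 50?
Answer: 546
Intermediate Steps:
(-2 + (2 + 4))²*31 + 50 = (-2 + 6)²*31 + 50 = 4²*31 + 50 = 16*31 + 50 = 496 + 50 = 546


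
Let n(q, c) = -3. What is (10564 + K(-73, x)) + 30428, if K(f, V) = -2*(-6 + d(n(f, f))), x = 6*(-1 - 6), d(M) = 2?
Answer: 41000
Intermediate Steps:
x = -42 (x = 6*(-7) = -42)
K(f, V) = 8 (K(f, V) = -2*(-6 + 2) = -2*(-4) = 8)
(10564 + K(-73, x)) + 30428 = (10564 + 8) + 30428 = 10572 + 30428 = 41000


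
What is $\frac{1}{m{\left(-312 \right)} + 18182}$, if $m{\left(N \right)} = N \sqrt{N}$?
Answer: $\frac{9091}{180478226} + \frac{156 i \sqrt{78}}{90239113} \approx 5.0372 \cdot 10^{-5} + 1.5268 \cdot 10^{-5} i$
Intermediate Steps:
$m{\left(N \right)} = N^{\frac{3}{2}}$
$\frac{1}{m{\left(-312 \right)} + 18182} = \frac{1}{\left(-312\right)^{\frac{3}{2}} + 18182} = \frac{1}{- 624 i \sqrt{78} + 18182} = \frac{1}{18182 - 624 i \sqrt{78}}$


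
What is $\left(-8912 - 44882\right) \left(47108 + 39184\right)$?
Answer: $-4641991848$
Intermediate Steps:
$\left(-8912 - 44882\right) \left(47108 + 39184\right) = \left(-53794\right) 86292 = -4641991848$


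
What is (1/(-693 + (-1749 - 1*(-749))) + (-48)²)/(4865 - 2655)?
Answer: 3900671/3741530 ≈ 1.0425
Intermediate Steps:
(1/(-693 + (-1749 - 1*(-749))) + (-48)²)/(4865 - 2655) = (1/(-693 + (-1749 + 749)) + 2304)/2210 = (1/(-693 - 1000) + 2304)*(1/2210) = (1/(-1693) + 2304)*(1/2210) = (-1/1693 + 2304)*(1/2210) = (3900671/1693)*(1/2210) = 3900671/3741530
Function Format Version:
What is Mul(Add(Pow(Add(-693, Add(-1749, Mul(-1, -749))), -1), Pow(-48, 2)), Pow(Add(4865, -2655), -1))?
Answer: Rational(3900671, 3741530) ≈ 1.0425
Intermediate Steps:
Mul(Add(Pow(Add(-693, Add(-1749, Mul(-1, -749))), -1), Pow(-48, 2)), Pow(Add(4865, -2655), -1)) = Mul(Add(Pow(Add(-693, Add(-1749, 749)), -1), 2304), Pow(2210, -1)) = Mul(Add(Pow(Add(-693, -1000), -1), 2304), Rational(1, 2210)) = Mul(Add(Pow(-1693, -1), 2304), Rational(1, 2210)) = Mul(Add(Rational(-1, 1693), 2304), Rational(1, 2210)) = Mul(Rational(3900671, 1693), Rational(1, 2210)) = Rational(3900671, 3741530)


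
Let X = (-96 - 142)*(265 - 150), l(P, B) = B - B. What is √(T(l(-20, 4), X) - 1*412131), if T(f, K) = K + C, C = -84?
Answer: I*√439585 ≈ 663.01*I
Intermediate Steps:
l(P, B) = 0
X = -27370 (X = -238*115 = -27370)
T(f, K) = -84 + K (T(f, K) = K - 84 = -84 + K)
√(T(l(-20, 4), X) - 1*412131) = √((-84 - 27370) - 1*412131) = √(-27454 - 412131) = √(-439585) = I*√439585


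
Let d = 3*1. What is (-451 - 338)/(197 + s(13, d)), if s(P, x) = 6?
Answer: -789/203 ≈ -3.8867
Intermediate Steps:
d = 3
(-451 - 338)/(197 + s(13, d)) = (-451 - 338)/(197 + 6) = -789/203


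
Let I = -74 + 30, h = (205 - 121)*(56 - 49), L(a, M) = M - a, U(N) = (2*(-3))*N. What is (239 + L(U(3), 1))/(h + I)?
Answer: 129/272 ≈ 0.47426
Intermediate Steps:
U(N) = -6*N
h = 588 (h = 84*7 = 588)
I = -44
(239 + L(U(3), 1))/(h + I) = (239 + (1 - (-6)*3))/(588 - 44) = (239 + (1 - 1*(-18)))/544 = (239 + (1 + 18))*(1/544) = (239 + 19)*(1/544) = 258*(1/544) = 129/272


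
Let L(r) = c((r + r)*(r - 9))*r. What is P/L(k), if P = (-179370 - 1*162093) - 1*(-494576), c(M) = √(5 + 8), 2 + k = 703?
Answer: 153113*√13/9113 ≈ 60.579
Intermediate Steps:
k = 701 (k = -2 + 703 = 701)
c(M) = √13
P = 153113 (P = (-179370 - 162093) + 494576 = -341463 + 494576 = 153113)
L(r) = r*√13 (L(r) = √13*r = r*√13)
P/L(k) = 153113/((701*√13)) = 153113*(√13/9113) = 153113*√13/9113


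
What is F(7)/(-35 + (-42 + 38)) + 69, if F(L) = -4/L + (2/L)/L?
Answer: 10145/147 ≈ 69.014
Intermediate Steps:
F(L) = -4/L + 2/L²
F(7)/(-35 + (-42 + 38)) + 69 = (2*(1 - 2*7)/7²)/(-35 + (-42 + 38)) + 69 = (2*(1/49)*(1 - 14))/(-35 - 4) + 69 = (2*(1/49)*(-13))/(-39) + 69 = -1/39*(-26/49) + 69 = 2/147 + 69 = 10145/147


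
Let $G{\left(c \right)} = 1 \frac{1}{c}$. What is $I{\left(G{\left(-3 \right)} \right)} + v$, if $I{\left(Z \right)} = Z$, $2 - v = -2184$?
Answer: $\frac{6557}{3} \approx 2185.7$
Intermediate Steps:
$G{\left(c \right)} = \frac{1}{c}$
$v = 2186$ ($v = 2 - -2184 = 2 + 2184 = 2186$)
$I{\left(G{\left(-3 \right)} \right)} + v = \frac{1}{-3} + 2186 = - \frac{1}{3} + 2186 = \frac{6557}{3}$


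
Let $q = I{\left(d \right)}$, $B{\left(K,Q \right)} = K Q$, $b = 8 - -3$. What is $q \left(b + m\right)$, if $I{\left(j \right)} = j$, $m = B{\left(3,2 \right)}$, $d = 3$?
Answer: $51$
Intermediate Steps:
$b = 11$ ($b = 8 + 3 = 11$)
$m = 6$ ($m = 3 \cdot 2 = 6$)
$q = 3$
$q \left(b + m\right) = 3 \left(11 + 6\right) = 3 \cdot 17 = 51$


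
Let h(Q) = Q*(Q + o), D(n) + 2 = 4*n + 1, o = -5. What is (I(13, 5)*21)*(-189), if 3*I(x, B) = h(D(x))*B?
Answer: -15518790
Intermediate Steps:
D(n) = -1 + 4*n (D(n) = -2 + (4*n + 1) = -2 + (1 + 4*n) = -1 + 4*n)
h(Q) = Q*(-5 + Q) (h(Q) = Q*(Q - 5) = Q*(-5 + Q))
I(x, B) = B*(-1 + 4*x)*(-6 + 4*x)/3 (I(x, B) = (((-1 + 4*x)*(-5 + (-1 + 4*x)))*B)/3 = (((-1 + 4*x)*(-6 + 4*x))*B)/3 = (B*(-1 + 4*x)*(-6 + 4*x))/3 = B*(-1 + 4*x)*(-6 + 4*x)/3)
(I(13, 5)*21)*(-189) = (((2/3)*5*(-1 + 4*13)*(-3 + 2*13))*21)*(-189) = (((2/3)*5*(-1 + 52)*(-3 + 26))*21)*(-189) = (((2/3)*5*51*23)*21)*(-189) = (3910*21)*(-189) = 82110*(-189) = -15518790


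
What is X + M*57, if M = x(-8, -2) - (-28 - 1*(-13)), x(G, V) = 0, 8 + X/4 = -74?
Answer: 527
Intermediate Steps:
X = -328 (X = -32 + 4*(-74) = -32 - 296 = -328)
M = 15 (M = 0 - (-28 - 1*(-13)) = 0 - (-28 + 13) = 0 - 1*(-15) = 0 + 15 = 15)
X + M*57 = -328 + 15*57 = -328 + 855 = 527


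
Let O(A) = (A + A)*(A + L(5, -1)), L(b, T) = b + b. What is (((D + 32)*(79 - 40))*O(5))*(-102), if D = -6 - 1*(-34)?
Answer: -35802000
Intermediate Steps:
D = 28 (D = -6 + 34 = 28)
L(b, T) = 2*b
O(A) = 2*A*(10 + A) (O(A) = (A + A)*(A + 2*5) = (2*A)*(A + 10) = (2*A)*(10 + A) = 2*A*(10 + A))
(((D + 32)*(79 - 40))*O(5))*(-102) = (((28 + 32)*(79 - 40))*(2*5*(10 + 5)))*(-102) = ((60*39)*(2*5*15))*(-102) = (2340*150)*(-102) = 351000*(-102) = -35802000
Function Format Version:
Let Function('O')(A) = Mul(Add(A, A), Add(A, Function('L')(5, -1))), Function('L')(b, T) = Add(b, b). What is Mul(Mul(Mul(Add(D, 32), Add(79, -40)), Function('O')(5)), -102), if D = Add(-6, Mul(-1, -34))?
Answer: -35802000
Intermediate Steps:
D = 28 (D = Add(-6, 34) = 28)
Function('L')(b, T) = Mul(2, b)
Function('O')(A) = Mul(2, A, Add(10, A)) (Function('O')(A) = Mul(Add(A, A), Add(A, Mul(2, 5))) = Mul(Mul(2, A), Add(A, 10)) = Mul(Mul(2, A), Add(10, A)) = Mul(2, A, Add(10, A)))
Mul(Mul(Mul(Add(D, 32), Add(79, -40)), Function('O')(5)), -102) = Mul(Mul(Mul(Add(28, 32), Add(79, -40)), Mul(2, 5, Add(10, 5))), -102) = Mul(Mul(Mul(60, 39), Mul(2, 5, 15)), -102) = Mul(Mul(2340, 150), -102) = Mul(351000, -102) = -35802000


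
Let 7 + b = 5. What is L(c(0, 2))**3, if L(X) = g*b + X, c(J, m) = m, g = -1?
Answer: 64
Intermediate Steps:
b = -2 (b = -7 + 5 = -2)
L(X) = 2 + X (L(X) = -1*(-2) + X = 2 + X)
L(c(0, 2))**3 = (2 + 2)**3 = 4**3 = 64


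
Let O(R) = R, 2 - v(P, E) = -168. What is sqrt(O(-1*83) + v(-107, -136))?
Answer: sqrt(87) ≈ 9.3274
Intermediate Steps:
v(P, E) = 170 (v(P, E) = 2 - 1*(-168) = 2 + 168 = 170)
sqrt(O(-1*83) + v(-107, -136)) = sqrt(-1*83 + 170) = sqrt(-83 + 170) = sqrt(87)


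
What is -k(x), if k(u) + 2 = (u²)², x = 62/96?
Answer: 9693311/5308416 ≈ 1.8260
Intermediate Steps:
x = 31/48 (x = 62*(1/96) = 31/48 ≈ 0.64583)
k(u) = -2 + u⁴ (k(u) = -2 + (u²)² = -2 + u⁴)
-k(x) = -(-2 + (31/48)⁴) = -(-2 + 923521/5308416) = -1*(-9693311/5308416) = 9693311/5308416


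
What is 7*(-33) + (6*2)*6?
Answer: -159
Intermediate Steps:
7*(-33) + (6*2)*6 = -231 + 12*6 = -231 + 72 = -159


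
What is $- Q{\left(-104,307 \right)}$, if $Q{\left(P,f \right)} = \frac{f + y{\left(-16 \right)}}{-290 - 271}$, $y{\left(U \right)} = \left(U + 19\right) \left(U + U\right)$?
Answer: $\frac{211}{561} \approx 0.37611$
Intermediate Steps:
$y{\left(U \right)} = 2 U \left(19 + U\right)$ ($y{\left(U \right)} = \left(19 + U\right) 2 U = 2 U \left(19 + U\right)$)
$Q{\left(P,f \right)} = \frac{32}{187} - \frac{f}{561}$ ($Q{\left(P,f \right)} = \frac{f + 2 \left(-16\right) \left(19 - 16\right)}{-290 - 271} = \frac{f + 2 \left(-16\right) 3}{-561} = \left(f - 96\right) \left(- \frac{1}{561}\right) = \left(-96 + f\right) \left(- \frac{1}{561}\right) = \frac{32}{187} - \frac{f}{561}$)
$- Q{\left(-104,307 \right)} = - (\frac{32}{187} - \frac{307}{561}) = \left(-1\right) \left(- \frac{211}{561}\right) = \frac{211}{561}$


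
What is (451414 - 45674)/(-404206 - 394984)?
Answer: -40574/79919 ≈ -0.50769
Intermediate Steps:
(451414 - 45674)/(-404206 - 394984) = 405740/(-799190) = 405740*(-1/799190) = -40574/79919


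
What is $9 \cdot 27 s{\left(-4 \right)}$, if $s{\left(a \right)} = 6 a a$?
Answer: $23328$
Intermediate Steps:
$s{\left(a \right)} = 6 a^{2}$
$9 \cdot 27 s{\left(-4 \right)} = 9 \cdot 27 \cdot 6 \left(-4\right)^{2} = 243 \cdot 6 \cdot 16 = 243 \cdot 96 = 23328$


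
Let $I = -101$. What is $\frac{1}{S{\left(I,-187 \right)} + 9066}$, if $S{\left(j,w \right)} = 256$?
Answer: $\frac{1}{9322} \approx 0.00010727$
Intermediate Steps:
$\frac{1}{S{\left(I,-187 \right)} + 9066} = \frac{1}{256 + 9066} = \frac{1}{9322}$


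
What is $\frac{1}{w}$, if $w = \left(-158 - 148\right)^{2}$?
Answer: $\frac{1}{93636} \approx 1.068 \cdot 10^{-5}$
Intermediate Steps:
$w = 93636$ ($w = \left(-306\right)^{2} = 93636$)
$\frac{1}{w} = \frac{1}{93636}$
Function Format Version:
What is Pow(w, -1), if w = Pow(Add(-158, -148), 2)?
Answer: Rational(1, 93636) ≈ 1.0680e-5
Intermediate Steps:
w = 93636 (w = Pow(-306, 2) = 93636)
Pow(w, -1) = Pow(93636, -1) = Rational(1, 93636)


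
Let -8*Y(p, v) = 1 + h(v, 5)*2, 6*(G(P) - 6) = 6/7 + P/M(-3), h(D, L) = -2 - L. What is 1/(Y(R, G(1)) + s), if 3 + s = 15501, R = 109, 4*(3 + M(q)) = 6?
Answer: 8/123997 ≈ 6.4518e-5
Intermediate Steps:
M(q) = -3/2 (M(q) = -3 + (1/4)*6 = -3 + 3/2 = -3/2)
s = 15498 (s = -3 + 15501 = 15498)
G(P) = 43/7 - P/9 (G(P) = 6 + (6/7 + P/(-3/2))/6 = 6 + (6*(1/7) + P*(-2/3))/6 = 6 + (6/7 - 2*P/3)/6 = 6 + (1/7 - P/9) = 43/7 - P/9)
Y(p, v) = 13/8 (Y(p, v) = -(1 + (-2 - 1*5)*2)/8 = -(1 + (-2 - 5)*2)/8 = -(1 - 7*2)/8 = -(1 - 14)/8 = -1/8*(-13) = 13/8)
1/(Y(R, G(1)) + s) = 1/(13/8 + 15498) = 1/(123997/8) = 8/123997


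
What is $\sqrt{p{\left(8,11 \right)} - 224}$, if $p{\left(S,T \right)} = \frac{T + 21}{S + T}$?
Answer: $\frac{8 i \sqrt{1254}}{19} \approx 14.91 i$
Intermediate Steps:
$p{\left(S,T \right)} = \frac{21 + T}{S + T}$
$\sqrt{p{\left(8,11 \right)} - 224} = \sqrt{\frac{21 + 11}{8 + 11} - 224} = \sqrt{\frac{1}{19} \cdot 32 - 224} = \sqrt{\frac{32}{19} - 224} = \sqrt{- \frac{4224}{19}} = \frac{8 i \sqrt{1254}}{19}$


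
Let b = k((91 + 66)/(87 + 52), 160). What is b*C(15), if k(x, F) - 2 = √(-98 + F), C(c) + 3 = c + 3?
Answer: 30 + 15*√62 ≈ 148.11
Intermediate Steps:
C(c) = c (C(c) = -3 + (c + 3) = -3 + (3 + c) = c)
k(x, F) = 2 + √(-98 + F)
b = 2 + √62 (b = 2 + √(-98 + 160) = 2 + √62 ≈ 9.8740)
b*C(15) = (2 + √62)*15 = 30 + 15*√62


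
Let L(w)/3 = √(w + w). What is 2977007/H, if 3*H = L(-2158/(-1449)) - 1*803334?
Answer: -577554722333127/51950314000100 - 8931021*√173719/51950314000100 ≈ -11.118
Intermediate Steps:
L(w) = 3*√2*√w (L(w) = 3*√(w + w) = 3*√(2*w) = 3*(√2*√w) = 3*√2*√w)
H = -267778 + 2*√173719/483 (H = (3*√2*√(-2158/(-1449)) - 1*803334)/3 = (3*√2*√(-2158*(-1/1449)) - 803334)/3 = (3*√2*√(2158/1449) - 803334)/3 = (3*√2*(√347438/483) - 803334)/3 = (2*√173719/161 - 803334)/3 = (-803334 + 2*√173719/161)/3 = -267778 + 2*√173719/483 ≈ -2.6778e+5)
2977007/H = 2977007/(-267778 + 2*√173719/483)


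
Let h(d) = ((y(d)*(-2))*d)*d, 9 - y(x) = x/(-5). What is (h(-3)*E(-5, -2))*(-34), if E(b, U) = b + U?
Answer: -179928/5 ≈ -35986.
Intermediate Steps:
y(x) = 9 + x/5 (y(x) = 9 - x/(-5) = 9 - x*(-1)/5 = 9 - (-1)*x/5 = 9 + x/5)
E(b, U) = U + b
h(d) = d²*(-18 - 2*d/5) (h(d) = (((9 + d/5)*(-2))*d)*d = ((-18 - 2*d/5)*d)*d = (d*(-18 - 2*d/5))*d = d²*(-18 - 2*d/5))
(h(-3)*E(-5, -2))*(-34) = (((⅖)*(-3)²*(-45 - 1*(-3)))*(-2 - 5))*(-34) = (((⅖)*9*(-45 + 3))*(-7))*(-34) = (((⅖)*9*(-42))*(-7))*(-34) = -756/5*(-7)*(-34) = (5292/5)*(-34) = -179928/5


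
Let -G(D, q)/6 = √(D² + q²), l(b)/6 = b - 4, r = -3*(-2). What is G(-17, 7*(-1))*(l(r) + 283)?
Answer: -23010*√2 ≈ -32541.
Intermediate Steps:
r = 6
l(b) = -24 + 6*b (l(b) = 6*(b - 4) = 6*(-4 + b) = -24 + 6*b)
G(D, q) = -6*√(D² + q²)
G(-17, 7*(-1))*(l(r) + 283) = (-6*√((-17)² + (7*(-1))²))*((-24 + 6*6) + 283) = (-6*√(289 + (-7)²))*((-24 + 36) + 283) = (-6*√(289 + 49))*(12 + 283) = -78*√2*295 = -23010*√2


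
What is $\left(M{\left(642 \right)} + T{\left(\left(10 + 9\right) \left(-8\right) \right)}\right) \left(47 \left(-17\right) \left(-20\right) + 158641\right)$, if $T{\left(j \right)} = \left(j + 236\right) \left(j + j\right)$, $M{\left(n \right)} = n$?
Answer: $-4347015174$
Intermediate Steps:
$T{\left(j \right)} = 2 j \left(236 + j\right)$ ($T{\left(j \right)} = \left(236 + j\right) 2 j = 2 j \left(236 + j\right)$)
$\left(M{\left(642 \right)} + T{\left(\left(10 + 9\right) \left(-8\right) \right)}\right) \left(47 \left(-17\right) \left(-20\right) + 158641\right) = \left(642 + 2 \left(10 + 9\right) \left(-8\right) \left(236 + \left(10 + 9\right) \left(-8\right)\right)\right) \left(47 \left(-17\right) \left(-20\right) + 158641\right) = \left(642 + 2 \cdot 19 \left(-8\right) \left(236 + 19 \left(-8\right)\right)\right) \left(\left(-799\right) \left(-20\right) + 158641\right) = \left(642 + 2 \left(-152\right) \left(236 - 152\right)\right) \left(15980 + 158641\right) = \left(642 + 2 \left(-152\right) 84\right) 174621 = \left(642 - 25536\right) 174621 = \left(-24894\right) 174621 = -4347015174$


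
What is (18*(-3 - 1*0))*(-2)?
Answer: 108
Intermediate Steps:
(18*(-3 - 1*0))*(-2) = (18*(-3 + 0))*(-2) = (18*(-3))*(-2) = -54*(-2) = 108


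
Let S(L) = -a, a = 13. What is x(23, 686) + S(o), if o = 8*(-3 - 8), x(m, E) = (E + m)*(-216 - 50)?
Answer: -188607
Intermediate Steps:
x(m, E) = -266*E - 266*m (x(m, E) = (E + m)*(-266) = -266*E - 266*m)
o = -88 (o = 8*(-11) = -88)
S(L) = -13 (S(L) = -1*13 = -13)
x(23, 686) + S(o) = (-266*686 - 266*23) - 13 = (-182476 - 6118) - 13 = -188594 - 13 = -188607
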